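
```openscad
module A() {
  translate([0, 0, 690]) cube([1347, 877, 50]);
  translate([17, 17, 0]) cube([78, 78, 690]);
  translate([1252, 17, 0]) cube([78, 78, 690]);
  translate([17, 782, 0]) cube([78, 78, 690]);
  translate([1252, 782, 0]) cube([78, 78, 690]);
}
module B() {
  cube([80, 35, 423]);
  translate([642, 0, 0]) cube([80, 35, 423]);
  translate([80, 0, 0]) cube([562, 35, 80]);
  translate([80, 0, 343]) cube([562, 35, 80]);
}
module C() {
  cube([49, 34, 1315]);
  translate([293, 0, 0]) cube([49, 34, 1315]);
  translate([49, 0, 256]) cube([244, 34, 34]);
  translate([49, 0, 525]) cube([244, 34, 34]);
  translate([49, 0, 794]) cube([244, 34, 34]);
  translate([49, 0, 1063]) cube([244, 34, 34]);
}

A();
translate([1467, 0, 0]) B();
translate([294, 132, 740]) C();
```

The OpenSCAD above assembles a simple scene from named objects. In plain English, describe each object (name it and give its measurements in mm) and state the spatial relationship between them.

A is a table with a 1347×877 mm rectangular top, 50 mm thick, top surface at z = 740 mm, supported by four 78×78 mm square legs, each inset 17 mm from the nearest pair of top edges, running from the floor.

B is a rectangular picture frame lying in the x–z plane (depth along y). The opening is 562 mm wide (x) by 263 mm tall (z), surrounded by a border 80 mm wide on all four sides. The frame is 35 mm deep and is made of two full-height vertical stiles with two horizontal rails fitted between them.

C is a wooden ladder with two side rails of 49×34 mm section and 1315 mm height, set 342 mm apart overall. Between them run 4 rectangular rungs (34 mm deep, 34 mm thick), front faces flush with the rails' −y face. The bottom of the first rung is 256 mm above the floor and each subsequent rung is 269 mm higher than the one below.

The picture frame is on the floor beside the table on its +x side. The ladder is on top of the table.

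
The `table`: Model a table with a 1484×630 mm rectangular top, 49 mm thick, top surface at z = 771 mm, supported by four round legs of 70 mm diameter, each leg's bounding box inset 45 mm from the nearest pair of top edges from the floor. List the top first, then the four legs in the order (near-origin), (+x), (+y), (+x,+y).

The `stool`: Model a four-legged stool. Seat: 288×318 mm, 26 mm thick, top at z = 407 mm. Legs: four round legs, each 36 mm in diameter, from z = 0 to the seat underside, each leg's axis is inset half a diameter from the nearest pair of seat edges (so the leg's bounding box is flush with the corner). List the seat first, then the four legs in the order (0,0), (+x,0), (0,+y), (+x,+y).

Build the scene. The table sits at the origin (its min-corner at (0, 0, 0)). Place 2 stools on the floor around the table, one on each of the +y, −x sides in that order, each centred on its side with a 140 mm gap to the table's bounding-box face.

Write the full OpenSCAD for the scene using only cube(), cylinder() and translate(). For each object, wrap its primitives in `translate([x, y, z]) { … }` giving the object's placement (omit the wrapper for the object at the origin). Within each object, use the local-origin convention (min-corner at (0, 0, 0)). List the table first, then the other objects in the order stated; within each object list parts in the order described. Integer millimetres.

translate([0, 0, 722]) cube([1484, 630, 49]);
translate([80, 80, 0]) cylinder(h = 722, r = 35);
translate([1404, 80, 0]) cylinder(h = 722, r = 35);
translate([80, 550, 0]) cylinder(h = 722, r = 35);
translate([1404, 550, 0]) cylinder(h = 722, r = 35);
translate([598, 770, 0]) {
  translate([0, 0, 381]) cube([288, 318, 26]);
  translate([18, 18, 0]) cylinder(h = 381, r = 18);
  translate([270, 18, 0]) cylinder(h = 381, r = 18);
  translate([18, 300, 0]) cylinder(h = 381, r = 18);
  translate([270, 300, 0]) cylinder(h = 381, r = 18);
}
translate([-428, 156, 0]) {
  translate([0, 0, 381]) cube([288, 318, 26]);
  translate([18, 18, 0]) cylinder(h = 381, r = 18);
  translate([270, 18, 0]) cylinder(h = 381, r = 18);
  translate([18, 300, 0]) cylinder(h = 381, r = 18);
  translate([270, 300, 0]) cylinder(h = 381, r = 18);
}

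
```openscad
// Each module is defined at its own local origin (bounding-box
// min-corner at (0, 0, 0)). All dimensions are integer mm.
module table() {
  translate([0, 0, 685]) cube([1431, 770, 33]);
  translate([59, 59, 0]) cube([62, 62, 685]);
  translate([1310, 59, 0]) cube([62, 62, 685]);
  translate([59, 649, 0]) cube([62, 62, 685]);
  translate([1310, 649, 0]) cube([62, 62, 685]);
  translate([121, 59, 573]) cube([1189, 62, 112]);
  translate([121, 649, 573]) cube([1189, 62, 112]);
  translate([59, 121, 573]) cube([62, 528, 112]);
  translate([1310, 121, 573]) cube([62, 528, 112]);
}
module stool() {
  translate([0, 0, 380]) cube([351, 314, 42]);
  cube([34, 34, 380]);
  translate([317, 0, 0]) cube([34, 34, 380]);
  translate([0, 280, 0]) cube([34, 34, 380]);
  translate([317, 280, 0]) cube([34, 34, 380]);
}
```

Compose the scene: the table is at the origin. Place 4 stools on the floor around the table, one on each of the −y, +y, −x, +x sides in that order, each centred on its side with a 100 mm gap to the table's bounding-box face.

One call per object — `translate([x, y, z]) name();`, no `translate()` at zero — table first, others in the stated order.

table();
translate([540, -414, 0]) stool();
translate([540, 870, 0]) stool();
translate([-451, 228, 0]) stool();
translate([1531, 228, 0]) stool();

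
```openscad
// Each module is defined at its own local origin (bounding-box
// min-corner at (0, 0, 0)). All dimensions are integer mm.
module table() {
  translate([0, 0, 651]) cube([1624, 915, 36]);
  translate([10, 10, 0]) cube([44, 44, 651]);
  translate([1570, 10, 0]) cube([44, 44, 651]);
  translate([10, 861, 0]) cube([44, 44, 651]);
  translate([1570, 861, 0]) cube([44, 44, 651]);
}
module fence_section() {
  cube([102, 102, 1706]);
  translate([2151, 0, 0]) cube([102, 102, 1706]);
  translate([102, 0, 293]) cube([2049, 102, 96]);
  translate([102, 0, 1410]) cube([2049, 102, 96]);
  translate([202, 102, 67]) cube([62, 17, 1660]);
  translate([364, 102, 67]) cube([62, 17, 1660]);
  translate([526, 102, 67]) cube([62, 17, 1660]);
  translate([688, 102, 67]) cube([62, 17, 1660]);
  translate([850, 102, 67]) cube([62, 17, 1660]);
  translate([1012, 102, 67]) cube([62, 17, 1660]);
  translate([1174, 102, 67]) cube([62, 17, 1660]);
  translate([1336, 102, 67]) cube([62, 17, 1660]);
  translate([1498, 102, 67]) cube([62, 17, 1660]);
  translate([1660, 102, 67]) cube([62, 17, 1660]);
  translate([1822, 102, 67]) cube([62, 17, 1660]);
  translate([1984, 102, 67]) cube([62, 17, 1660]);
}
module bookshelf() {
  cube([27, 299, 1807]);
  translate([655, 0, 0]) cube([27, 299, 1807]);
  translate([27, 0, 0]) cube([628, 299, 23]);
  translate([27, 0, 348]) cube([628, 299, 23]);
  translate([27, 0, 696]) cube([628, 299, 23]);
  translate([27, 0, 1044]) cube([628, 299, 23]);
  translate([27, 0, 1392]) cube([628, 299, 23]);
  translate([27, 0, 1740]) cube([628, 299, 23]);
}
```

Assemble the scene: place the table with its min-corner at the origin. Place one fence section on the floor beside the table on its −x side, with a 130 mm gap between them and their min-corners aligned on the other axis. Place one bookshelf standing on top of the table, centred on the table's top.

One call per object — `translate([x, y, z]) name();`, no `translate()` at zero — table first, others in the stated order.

table();
translate([-2383, 0, 0]) fence_section();
translate([471, 308, 687]) bookshelf();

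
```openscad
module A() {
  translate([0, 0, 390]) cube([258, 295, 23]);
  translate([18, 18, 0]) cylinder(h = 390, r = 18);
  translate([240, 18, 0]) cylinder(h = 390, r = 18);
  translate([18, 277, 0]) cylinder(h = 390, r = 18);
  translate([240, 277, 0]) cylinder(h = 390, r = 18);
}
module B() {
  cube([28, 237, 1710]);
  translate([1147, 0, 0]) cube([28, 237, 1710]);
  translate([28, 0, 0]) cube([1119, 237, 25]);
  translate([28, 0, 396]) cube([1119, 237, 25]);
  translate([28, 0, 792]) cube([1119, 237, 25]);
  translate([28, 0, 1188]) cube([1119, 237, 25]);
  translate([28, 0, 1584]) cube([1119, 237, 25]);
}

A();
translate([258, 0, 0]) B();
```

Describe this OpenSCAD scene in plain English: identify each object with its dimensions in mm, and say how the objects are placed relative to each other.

A is a four-legged stool. The seat is a 258×295×23 mm slab whose top surface is at z = 413 mm; four round legs, each 36 mm in diameter, run from the floor (z = 0) to the underside of the seat, each leg's axis is inset half a diameter from the nearest pair of seat edges (so the leg's bounding box is flush with the corner).

B is a bookshelf 1175 mm wide overall, 237 mm deep and 1710 mm tall. The two sides are 28 mm thick vertical panels. 5 horizontal shelves of 25 mm thickness span between the inner faces of the sides; the lowest shelf sits on the floor and shelves are stacked with a clear vertical gap of 371 mm between each pair.

The bookshelf is against the stool's +x side, with their −y faces flush.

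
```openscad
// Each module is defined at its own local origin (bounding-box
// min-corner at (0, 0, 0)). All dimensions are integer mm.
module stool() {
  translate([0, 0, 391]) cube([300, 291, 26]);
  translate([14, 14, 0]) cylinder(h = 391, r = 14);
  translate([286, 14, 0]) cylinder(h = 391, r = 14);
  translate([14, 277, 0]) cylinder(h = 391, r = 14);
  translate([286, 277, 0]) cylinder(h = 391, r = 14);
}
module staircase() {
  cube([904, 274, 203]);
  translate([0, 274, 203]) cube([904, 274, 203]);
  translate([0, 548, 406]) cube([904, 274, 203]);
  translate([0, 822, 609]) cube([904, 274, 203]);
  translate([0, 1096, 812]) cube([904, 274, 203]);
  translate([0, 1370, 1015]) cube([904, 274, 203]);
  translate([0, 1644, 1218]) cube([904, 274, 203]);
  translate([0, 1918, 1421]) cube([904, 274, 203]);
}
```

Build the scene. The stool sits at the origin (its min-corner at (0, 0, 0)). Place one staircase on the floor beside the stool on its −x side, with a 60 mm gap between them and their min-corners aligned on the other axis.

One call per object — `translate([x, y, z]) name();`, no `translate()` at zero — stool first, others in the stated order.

stool();
translate([-964, 0, 0]) staircase();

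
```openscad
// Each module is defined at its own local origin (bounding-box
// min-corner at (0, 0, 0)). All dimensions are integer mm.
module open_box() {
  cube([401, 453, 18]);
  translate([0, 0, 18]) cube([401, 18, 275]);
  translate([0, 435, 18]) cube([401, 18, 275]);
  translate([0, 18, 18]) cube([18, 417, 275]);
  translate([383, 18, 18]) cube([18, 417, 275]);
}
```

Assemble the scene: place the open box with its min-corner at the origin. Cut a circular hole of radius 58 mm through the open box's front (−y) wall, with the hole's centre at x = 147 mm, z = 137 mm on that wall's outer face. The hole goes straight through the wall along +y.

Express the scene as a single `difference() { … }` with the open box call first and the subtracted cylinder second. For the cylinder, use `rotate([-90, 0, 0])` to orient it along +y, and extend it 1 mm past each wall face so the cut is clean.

difference() {
  open_box();
  translate([147, -1, 137]) rotate([-90, 0, 0]) cylinder(h = 20, r = 58);
}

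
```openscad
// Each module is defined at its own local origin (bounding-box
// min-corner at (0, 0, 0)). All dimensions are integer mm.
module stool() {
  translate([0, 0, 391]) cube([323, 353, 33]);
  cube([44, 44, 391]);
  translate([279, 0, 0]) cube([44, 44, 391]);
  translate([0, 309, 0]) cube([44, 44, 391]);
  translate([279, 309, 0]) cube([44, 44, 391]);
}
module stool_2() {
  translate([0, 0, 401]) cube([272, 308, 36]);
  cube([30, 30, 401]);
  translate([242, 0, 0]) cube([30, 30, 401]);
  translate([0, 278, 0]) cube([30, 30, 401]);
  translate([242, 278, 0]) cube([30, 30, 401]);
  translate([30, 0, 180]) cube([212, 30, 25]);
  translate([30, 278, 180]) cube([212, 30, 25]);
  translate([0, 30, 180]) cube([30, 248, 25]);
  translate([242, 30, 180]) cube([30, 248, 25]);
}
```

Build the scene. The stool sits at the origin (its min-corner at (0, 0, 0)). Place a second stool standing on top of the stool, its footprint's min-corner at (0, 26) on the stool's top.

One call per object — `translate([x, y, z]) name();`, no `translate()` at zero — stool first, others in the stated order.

stool();
translate([0, 26, 424]) stool_2();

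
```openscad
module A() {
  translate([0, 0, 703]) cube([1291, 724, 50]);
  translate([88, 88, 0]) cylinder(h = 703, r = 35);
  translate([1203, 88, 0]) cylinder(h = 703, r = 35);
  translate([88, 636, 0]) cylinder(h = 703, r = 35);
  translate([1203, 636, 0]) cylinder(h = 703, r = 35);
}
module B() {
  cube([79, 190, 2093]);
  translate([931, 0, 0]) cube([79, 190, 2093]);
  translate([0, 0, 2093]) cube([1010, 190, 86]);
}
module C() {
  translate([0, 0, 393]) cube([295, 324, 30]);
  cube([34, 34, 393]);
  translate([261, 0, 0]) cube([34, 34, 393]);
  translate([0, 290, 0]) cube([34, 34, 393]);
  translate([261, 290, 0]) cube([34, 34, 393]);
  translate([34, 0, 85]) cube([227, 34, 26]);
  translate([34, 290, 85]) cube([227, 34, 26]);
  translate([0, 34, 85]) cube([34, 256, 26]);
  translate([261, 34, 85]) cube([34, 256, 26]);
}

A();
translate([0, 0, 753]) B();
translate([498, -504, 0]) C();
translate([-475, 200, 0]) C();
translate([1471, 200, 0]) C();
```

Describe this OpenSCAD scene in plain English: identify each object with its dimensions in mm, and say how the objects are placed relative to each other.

A is a table with a 1291×724 mm rectangular top, 50 mm thick, top surface at z = 753 mm, supported by four round legs of 70 mm diameter, each leg's bounding box inset 53 mm from the nearest pair of top edges, running from the floor.

B is a door frame. The clear opening is 852 mm wide and 2093 mm high. Two 79 mm wide jambs, 190 mm deep, stand either side of the opening from the floor to the top of the opening. A 86 mm thick head sits across the top of both jambs, spanning the full outside width of the frame.

C is a simple wooden stool: a rectangular seat 295 mm (x) by 324 mm (y), 30 mm thick, top face at z = 423 mm, on four square legs, each 34×34 mm in cross-section. The legs rest on z = 0, each flush with a corner of the seat. Four stretchers, 34 mm wide and 26 mm tall, connect adjacent legs with their undersides at z = 85 mm, each running between the inner faces of the legs it joins and aligned with the legs' outer faces on the other axis.

The door frame is on top of the table. Three stools sit around the table at the −y, −x, +x sides.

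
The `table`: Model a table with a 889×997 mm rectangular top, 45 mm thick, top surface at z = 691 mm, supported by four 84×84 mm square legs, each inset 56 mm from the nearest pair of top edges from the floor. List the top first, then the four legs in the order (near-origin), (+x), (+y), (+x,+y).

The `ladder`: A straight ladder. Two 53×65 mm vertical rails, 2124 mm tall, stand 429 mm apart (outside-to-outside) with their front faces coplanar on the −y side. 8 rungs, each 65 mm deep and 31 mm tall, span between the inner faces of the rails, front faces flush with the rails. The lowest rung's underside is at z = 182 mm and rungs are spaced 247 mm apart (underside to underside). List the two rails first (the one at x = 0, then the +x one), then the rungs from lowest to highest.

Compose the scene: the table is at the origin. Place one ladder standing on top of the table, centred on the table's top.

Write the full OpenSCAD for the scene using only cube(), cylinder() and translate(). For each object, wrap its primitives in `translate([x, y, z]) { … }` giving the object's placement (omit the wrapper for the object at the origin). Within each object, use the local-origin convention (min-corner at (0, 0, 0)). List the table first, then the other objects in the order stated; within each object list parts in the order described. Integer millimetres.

translate([0, 0, 646]) cube([889, 997, 45]);
translate([56, 56, 0]) cube([84, 84, 646]);
translate([749, 56, 0]) cube([84, 84, 646]);
translate([56, 857, 0]) cube([84, 84, 646]);
translate([749, 857, 0]) cube([84, 84, 646]);
translate([230, 466, 691]) {
  cube([53, 65, 2124]);
  translate([376, 0, 0]) cube([53, 65, 2124]);
  translate([53, 0, 182]) cube([323, 65, 31]);
  translate([53, 0, 429]) cube([323, 65, 31]);
  translate([53, 0, 676]) cube([323, 65, 31]);
  translate([53, 0, 923]) cube([323, 65, 31]);
  translate([53, 0, 1170]) cube([323, 65, 31]);
  translate([53, 0, 1417]) cube([323, 65, 31]);
  translate([53, 0, 1664]) cube([323, 65, 31]);
  translate([53, 0, 1911]) cube([323, 65, 31]);
}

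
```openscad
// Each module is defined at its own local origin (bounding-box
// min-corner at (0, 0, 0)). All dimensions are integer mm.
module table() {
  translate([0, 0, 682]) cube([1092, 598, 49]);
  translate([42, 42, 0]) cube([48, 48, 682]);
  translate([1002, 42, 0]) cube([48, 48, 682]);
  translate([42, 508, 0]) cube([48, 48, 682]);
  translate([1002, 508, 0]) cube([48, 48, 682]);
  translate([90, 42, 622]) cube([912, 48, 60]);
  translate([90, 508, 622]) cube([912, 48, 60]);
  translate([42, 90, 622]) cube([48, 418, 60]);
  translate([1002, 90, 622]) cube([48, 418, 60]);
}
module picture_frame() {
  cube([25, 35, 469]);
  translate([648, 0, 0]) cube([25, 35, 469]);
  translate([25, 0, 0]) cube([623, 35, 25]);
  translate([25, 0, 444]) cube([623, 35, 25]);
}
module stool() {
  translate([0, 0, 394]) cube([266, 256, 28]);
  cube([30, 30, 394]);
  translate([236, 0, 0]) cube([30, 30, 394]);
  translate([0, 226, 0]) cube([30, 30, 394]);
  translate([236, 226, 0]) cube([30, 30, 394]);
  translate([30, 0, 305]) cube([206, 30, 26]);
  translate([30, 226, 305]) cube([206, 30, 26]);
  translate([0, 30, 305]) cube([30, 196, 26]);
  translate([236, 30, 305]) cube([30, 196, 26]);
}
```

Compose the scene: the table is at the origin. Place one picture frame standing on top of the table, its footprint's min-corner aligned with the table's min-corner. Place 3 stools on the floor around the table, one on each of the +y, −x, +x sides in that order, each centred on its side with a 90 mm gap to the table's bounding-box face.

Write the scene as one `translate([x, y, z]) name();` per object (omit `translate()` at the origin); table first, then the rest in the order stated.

table();
translate([0, 0, 731]) picture_frame();
translate([413, 688, 0]) stool();
translate([-356, 171, 0]) stool();
translate([1182, 171, 0]) stool();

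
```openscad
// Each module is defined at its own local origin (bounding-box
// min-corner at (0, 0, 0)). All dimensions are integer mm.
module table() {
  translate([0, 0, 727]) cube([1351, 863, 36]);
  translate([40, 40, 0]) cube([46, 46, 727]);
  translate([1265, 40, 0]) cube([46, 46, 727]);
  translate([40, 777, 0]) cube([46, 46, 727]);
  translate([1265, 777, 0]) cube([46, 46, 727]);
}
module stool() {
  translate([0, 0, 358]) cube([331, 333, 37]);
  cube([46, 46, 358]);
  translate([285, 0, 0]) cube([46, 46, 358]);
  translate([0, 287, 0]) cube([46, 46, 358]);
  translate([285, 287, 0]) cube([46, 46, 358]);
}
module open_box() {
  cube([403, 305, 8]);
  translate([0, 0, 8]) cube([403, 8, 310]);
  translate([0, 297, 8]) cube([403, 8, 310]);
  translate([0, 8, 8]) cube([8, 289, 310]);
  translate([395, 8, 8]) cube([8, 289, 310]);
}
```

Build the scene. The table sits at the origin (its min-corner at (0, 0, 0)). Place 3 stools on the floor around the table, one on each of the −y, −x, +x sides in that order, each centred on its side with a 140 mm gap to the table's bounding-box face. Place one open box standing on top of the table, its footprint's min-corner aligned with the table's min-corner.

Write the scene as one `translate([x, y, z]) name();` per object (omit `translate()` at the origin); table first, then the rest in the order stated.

table();
translate([510, -473, 0]) stool();
translate([-471, 265, 0]) stool();
translate([1491, 265, 0]) stool();
translate([0, 0, 763]) open_box();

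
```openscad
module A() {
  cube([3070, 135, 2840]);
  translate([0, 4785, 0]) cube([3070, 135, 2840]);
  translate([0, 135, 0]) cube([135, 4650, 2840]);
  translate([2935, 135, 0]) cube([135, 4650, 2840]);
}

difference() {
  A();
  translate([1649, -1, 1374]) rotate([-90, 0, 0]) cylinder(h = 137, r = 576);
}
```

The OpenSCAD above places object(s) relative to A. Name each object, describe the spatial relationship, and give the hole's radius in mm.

The subtracted cylinder has r = 576 mm.

A is a house frame. The house frame has a circular hole through its front wall. The hole's radius is 576 mm.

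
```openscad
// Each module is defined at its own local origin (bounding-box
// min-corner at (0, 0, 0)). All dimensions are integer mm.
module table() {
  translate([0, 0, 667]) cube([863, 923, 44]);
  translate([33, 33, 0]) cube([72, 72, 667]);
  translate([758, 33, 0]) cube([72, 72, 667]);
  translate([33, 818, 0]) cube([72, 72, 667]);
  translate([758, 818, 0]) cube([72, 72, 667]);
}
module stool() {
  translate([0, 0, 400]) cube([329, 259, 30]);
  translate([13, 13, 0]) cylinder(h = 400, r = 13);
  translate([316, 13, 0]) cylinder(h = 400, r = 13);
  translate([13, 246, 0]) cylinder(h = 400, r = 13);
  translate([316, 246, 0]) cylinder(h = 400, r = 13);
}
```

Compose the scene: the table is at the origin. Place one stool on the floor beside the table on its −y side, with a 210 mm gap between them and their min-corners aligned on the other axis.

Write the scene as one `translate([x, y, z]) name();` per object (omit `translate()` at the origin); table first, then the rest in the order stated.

table();
translate([0, -469, 0]) stool();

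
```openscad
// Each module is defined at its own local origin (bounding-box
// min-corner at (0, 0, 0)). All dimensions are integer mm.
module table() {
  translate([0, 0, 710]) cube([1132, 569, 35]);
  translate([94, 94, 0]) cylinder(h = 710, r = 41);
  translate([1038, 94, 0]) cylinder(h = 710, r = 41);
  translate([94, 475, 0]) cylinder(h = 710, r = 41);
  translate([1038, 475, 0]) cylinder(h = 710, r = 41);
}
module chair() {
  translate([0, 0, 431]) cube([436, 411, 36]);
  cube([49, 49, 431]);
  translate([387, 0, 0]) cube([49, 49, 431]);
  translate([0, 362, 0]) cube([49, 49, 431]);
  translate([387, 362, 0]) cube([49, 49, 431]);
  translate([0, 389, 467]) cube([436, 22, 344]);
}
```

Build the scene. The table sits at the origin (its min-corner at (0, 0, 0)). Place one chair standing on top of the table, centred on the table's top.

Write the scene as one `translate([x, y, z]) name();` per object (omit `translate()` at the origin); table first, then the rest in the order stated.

table();
translate([348, 79, 745]) chair();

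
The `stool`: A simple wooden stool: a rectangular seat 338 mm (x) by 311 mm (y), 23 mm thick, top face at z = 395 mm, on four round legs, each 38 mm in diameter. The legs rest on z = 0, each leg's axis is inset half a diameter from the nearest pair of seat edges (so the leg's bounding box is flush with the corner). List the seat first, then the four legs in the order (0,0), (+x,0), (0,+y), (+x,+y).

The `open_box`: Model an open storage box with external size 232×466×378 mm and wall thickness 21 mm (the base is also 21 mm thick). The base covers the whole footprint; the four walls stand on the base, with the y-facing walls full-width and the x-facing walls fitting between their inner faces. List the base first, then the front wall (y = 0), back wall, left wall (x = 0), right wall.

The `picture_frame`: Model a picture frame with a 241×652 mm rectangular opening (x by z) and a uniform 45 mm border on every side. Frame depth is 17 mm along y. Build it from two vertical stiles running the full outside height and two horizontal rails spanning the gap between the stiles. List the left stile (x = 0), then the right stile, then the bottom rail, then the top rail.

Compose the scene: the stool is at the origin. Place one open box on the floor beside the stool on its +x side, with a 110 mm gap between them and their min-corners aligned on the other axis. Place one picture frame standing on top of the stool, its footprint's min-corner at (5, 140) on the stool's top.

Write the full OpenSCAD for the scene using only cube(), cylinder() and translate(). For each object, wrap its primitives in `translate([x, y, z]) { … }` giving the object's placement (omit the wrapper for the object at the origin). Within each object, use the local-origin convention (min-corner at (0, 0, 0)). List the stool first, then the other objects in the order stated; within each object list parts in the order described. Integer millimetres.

translate([0, 0, 372]) cube([338, 311, 23]);
translate([19, 19, 0]) cylinder(h = 372, r = 19);
translate([319, 19, 0]) cylinder(h = 372, r = 19);
translate([19, 292, 0]) cylinder(h = 372, r = 19);
translate([319, 292, 0]) cylinder(h = 372, r = 19);
translate([448, 0, 0]) {
  cube([232, 466, 21]);
  translate([0, 0, 21]) cube([232, 21, 357]);
  translate([0, 445, 21]) cube([232, 21, 357]);
  translate([0, 21, 21]) cube([21, 424, 357]);
  translate([211, 21, 21]) cube([21, 424, 357]);
}
translate([5, 140, 395]) {
  cube([45, 17, 742]);
  translate([286, 0, 0]) cube([45, 17, 742]);
  translate([45, 0, 0]) cube([241, 17, 45]);
  translate([45, 0, 697]) cube([241, 17, 45]);
}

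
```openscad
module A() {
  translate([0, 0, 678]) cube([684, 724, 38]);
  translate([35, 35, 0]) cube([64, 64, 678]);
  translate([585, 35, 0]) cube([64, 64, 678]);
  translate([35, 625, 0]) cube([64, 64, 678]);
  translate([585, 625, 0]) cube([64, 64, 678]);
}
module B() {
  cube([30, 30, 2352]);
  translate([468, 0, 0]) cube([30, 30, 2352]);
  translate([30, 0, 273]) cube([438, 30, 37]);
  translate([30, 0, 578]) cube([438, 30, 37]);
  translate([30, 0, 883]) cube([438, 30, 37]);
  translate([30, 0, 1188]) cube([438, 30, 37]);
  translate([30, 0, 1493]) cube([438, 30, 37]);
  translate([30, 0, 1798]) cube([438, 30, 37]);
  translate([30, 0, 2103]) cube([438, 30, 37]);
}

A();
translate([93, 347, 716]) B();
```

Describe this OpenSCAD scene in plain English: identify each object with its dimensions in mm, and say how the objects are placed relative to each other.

A is a table with a 684×724 mm rectangular top, 38 mm thick, top surface at z = 716 mm, supported by four 64×64 mm square legs, each inset 35 mm from the nearest pair of top edges, running from the floor.

B is a straight ladder. Two 30×30 mm vertical rails, 2352 mm tall, stand 498 mm apart (outside-to-outside) with their front faces coplanar on the −y side. 7 rungs, each 30 mm deep and 37 mm tall, span between the inner faces of the rails, front faces flush with the rails. The lowest rung's underside is at z = 273 mm and rungs are spaced 305 mm apart (underside to underside).

The ladder is on top of the table, centred.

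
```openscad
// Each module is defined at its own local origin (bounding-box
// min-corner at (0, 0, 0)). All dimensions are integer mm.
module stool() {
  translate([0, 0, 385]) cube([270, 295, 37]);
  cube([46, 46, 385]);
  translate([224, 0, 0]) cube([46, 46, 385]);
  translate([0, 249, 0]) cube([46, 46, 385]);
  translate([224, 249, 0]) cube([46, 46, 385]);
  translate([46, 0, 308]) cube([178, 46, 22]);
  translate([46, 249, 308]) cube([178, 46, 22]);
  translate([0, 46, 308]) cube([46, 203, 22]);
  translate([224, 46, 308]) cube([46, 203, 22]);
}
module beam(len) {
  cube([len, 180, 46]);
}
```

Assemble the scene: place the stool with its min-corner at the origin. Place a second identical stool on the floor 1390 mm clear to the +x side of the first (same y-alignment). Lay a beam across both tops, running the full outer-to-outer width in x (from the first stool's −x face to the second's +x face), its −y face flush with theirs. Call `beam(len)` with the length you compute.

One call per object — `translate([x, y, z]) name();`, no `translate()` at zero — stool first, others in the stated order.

stool();
translate([1660, 0, 0]) stool();
translate([0, 0, 422]) beam(1930);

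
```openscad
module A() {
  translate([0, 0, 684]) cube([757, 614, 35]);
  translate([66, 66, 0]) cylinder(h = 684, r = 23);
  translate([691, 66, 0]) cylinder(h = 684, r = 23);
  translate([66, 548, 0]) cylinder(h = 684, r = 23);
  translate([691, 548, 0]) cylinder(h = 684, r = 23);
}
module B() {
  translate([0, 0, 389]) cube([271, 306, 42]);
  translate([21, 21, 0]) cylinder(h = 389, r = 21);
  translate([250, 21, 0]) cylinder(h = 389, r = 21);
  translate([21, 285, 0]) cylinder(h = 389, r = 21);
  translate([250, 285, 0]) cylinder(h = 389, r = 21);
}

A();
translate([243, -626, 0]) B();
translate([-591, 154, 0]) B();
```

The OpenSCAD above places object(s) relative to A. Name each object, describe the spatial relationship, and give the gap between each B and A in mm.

Each stool's nearest face is 320 mm from the table's bounding box.

A is a table. B is a stool. Two stools sit around the table at the −y, −x sides. The gap between each stool and the table is 320 mm.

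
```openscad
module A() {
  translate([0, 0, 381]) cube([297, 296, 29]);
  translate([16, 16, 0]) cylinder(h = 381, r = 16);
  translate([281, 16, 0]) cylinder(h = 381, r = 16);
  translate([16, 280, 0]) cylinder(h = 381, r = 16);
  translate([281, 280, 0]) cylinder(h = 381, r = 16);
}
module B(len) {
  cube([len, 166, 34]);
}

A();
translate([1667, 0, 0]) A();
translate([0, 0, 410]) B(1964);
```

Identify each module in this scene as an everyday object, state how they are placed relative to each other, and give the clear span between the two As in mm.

Second stool starts at x = 1667; first ends at x = 297; clear span = 1667 − 297 = 1370 mm.

A is a stool. B is a beam. A beam spans the tops of two stools. The clear span between the two stools is 1370 mm.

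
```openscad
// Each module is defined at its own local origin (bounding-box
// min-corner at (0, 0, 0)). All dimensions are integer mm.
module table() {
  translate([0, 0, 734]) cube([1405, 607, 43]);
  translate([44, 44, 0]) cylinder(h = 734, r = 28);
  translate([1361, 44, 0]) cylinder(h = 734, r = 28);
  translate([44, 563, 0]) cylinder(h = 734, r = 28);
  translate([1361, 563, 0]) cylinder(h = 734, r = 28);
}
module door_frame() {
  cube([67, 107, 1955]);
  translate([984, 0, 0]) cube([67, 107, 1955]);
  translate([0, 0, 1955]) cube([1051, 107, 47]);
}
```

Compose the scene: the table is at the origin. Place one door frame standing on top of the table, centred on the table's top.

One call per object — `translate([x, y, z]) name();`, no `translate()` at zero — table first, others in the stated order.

table();
translate([177, 250, 777]) door_frame();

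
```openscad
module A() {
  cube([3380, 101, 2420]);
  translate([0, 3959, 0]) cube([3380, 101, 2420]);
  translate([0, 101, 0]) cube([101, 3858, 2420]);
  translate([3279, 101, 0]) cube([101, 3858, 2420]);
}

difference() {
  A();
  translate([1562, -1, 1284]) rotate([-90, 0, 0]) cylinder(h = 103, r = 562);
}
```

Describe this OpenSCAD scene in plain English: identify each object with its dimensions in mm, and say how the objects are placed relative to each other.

A is a box-shaped house frame (walls only): outside footprint 3380×4060 mm, wall height 2420 mm, wall thickness 101 mm. The two y-facing walls run the full x-width; the two x-facing walls fit between the inner faces of the y-facing walls.

The house frame has a circular hole of radius 562 mm through its front wall, centred at (x = 1562, z = 1284).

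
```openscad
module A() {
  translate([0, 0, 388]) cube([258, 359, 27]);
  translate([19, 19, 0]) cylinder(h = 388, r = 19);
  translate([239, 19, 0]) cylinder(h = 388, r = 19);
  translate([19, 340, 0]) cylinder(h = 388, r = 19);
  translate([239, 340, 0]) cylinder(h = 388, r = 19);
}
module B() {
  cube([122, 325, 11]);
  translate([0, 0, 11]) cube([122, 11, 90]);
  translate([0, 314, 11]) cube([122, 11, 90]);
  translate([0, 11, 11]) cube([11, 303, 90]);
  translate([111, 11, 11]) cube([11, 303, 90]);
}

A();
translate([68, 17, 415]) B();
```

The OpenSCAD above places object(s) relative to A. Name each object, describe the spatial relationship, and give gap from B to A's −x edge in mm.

A is a stool. B is an open box. The open box is on top of the stool, centred. The gap from the open box to the stool's −x edge is 68 mm.

The open box's min-x is at 68; the stool's min-x is 0; gap = 68 mm.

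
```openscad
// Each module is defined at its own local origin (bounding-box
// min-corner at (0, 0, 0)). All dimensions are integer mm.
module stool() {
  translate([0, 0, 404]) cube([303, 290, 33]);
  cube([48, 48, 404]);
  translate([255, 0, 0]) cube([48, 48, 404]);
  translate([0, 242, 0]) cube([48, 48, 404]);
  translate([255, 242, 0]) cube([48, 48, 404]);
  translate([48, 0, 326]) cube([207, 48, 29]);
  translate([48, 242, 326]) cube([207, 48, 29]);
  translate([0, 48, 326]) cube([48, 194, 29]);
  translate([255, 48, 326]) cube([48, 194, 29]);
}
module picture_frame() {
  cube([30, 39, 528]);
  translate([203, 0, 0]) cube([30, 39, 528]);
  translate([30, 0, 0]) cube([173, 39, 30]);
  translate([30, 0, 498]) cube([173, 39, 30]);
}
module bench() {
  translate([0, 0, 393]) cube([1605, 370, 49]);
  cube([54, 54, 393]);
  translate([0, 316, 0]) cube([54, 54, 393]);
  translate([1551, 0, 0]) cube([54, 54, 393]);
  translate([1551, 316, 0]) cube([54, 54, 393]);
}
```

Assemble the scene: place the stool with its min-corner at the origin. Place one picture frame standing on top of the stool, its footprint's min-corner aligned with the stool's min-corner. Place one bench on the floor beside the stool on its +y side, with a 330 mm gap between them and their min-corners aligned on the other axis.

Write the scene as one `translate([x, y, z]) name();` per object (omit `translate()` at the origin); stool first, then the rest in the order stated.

stool();
translate([0, 0, 437]) picture_frame();
translate([0, 620, 0]) bench();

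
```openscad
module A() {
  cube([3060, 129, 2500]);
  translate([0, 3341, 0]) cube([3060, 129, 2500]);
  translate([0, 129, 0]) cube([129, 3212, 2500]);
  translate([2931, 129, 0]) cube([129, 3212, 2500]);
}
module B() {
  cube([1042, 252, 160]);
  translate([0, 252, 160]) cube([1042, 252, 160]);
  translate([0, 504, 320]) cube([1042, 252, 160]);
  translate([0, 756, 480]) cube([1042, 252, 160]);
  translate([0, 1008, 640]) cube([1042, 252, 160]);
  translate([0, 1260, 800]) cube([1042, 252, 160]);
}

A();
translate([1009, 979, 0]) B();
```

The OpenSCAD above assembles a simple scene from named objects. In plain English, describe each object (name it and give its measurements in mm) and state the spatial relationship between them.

A is a box-shaped house frame (walls only): outside footprint 3060×3470 mm, wall height 2500 mm, wall thickness 129 mm. The two y-facing walls run the full x-width; the two x-facing walls fit between the inner faces of the y-facing walls.

B is a run of 6 identical solid stair steps. Each tread is 1042×252 mm and each step block is 160 mm high. Step 1 rests on the floor; step k is offset from step 1 by (k−1)×252 mm in y and (k−1)×160 mm in z.

The staircase sits inside the house frame, centred.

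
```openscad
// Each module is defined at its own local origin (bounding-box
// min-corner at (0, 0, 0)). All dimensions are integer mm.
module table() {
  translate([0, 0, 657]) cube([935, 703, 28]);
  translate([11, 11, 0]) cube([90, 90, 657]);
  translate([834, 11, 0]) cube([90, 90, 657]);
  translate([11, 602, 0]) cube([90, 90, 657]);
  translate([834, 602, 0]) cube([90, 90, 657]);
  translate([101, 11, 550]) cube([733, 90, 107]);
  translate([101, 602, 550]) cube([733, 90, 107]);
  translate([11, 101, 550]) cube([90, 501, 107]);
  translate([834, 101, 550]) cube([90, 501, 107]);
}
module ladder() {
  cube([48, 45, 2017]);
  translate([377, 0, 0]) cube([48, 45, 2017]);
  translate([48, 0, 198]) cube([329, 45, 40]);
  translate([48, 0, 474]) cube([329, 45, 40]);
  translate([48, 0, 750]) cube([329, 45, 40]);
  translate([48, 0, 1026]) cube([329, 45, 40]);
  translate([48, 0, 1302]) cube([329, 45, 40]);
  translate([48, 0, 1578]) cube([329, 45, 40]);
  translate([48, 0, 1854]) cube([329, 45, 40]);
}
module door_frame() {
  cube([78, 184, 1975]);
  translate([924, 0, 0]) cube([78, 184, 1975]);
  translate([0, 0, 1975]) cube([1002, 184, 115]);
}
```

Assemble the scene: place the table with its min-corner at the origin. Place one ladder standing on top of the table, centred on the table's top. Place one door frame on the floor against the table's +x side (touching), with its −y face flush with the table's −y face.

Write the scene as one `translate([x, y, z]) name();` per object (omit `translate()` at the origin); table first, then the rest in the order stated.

table();
translate([255, 329, 685]) ladder();
translate([935, 0, 0]) door_frame();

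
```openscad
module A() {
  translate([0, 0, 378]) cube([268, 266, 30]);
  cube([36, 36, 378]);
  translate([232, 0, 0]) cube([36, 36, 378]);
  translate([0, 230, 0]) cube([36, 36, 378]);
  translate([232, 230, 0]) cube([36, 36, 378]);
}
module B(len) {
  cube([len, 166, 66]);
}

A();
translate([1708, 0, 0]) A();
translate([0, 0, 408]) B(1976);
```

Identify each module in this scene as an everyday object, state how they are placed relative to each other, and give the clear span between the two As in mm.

A is a stool. B is a beam. A beam spans the tops of two stools. The clear span between the two stools is 1440 mm.

Second stool starts at x = 1708; first ends at x = 268; clear span = 1708 − 268 = 1440 mm.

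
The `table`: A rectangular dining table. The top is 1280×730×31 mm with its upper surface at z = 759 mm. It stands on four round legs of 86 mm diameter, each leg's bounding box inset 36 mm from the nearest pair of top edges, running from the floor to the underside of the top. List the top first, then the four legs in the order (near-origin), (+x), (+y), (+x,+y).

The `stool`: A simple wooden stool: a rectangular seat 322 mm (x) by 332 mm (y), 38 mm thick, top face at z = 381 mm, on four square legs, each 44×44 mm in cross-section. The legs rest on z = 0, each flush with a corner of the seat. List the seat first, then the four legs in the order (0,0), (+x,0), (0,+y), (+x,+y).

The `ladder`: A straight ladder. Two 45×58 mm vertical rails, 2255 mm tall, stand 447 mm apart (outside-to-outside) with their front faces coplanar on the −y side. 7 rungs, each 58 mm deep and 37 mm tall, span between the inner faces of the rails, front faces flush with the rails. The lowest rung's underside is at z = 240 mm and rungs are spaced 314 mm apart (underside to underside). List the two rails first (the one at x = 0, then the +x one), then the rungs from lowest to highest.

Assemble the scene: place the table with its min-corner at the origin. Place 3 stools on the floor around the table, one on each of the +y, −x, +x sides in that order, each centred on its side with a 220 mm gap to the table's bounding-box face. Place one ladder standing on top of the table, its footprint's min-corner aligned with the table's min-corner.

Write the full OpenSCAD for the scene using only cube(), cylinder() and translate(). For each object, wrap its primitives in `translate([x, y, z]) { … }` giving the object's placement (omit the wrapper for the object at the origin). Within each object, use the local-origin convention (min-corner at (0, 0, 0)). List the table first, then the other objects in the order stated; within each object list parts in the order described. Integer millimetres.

translate([0, 0, 728]) cube([1280, 730, 31]);
translate([79, 79, 0]) cylinder(h = 728, r = 43);
translate([1201, 79, 0]) cylinder(h = 728, r = 43);
translate([79, 651, 0]) cylinder(h = 728, r = 43);
translate([1201, 651, 0]) cylinder(h = 728, r = 43);
translate([479, 950, 0]) {
  translate([0, 0, 343]) cube([322, 332, 38]);
  cube([44, 44, 343]);
  translate([278, 0, 0]) cube([44, 44, 343]);
  translate([0, 288, 0]) cube([44, 44, 343]);
  translate([278, 288, 0]) cube([44, 44, 343]);
}
translate([-542, 199, 0]) {
  translate([0, 0, 343]) cube([322, 332, 38]);
  cube([44, 44, 343]);
  translate([278, 0, 0]) cube([44, 44, 343]);
  translate([0, 288, 0]) cube([44, 44, 343]);
  translate([278, 288, 0]) cube([44, 44, 343]);
}
translate([1500, 199, 0]) {
  translate([0, 0, 343]) cube([322, 332, 38]);
  cube([44, 44, 343]);
  translate([278, 0, 0]) cube([44, 44, 343]);
  translate([0, 288, 0]) cube([44, 44, 343]);
  translate([278, 288, 0]) cube([44, 44, 343]);
}
translate([0, 0, 759]) {
  cube([45, 58, 2255]);
  translate([402, 0, 0]) cube([45, 58, 2255]);
  translate([45, 0, 240]) cube([357, 58, 37]);
  translate([45, 0, 554]) cube([357, 58, 37]);
  translate([45, 0, 868]) cube([357, 58, 37]);
  translate([45, 0, 1182]) cube([357, 58, 37]);
  translate([45, 0, 1496]) cube([357, 58, 37]);
  translate([45, 0, 1810]) cube([357, 58, 37]);
  translate([45, 0, 2124]) cube([357, 58, 37]);
}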